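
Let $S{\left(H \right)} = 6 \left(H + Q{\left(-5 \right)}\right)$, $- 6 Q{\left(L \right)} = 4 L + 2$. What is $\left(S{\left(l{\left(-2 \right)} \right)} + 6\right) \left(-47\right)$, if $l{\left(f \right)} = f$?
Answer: $-564$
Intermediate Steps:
$Q{\left(L \right)} = - \frac{1}{3} - \frac{2 L}{3}$ ($Q{\left(L \right)} = - \frac{4 L + 2}{6} = - \frac{2 + 4 L}{6} = - \frac{1}{3} - \frac{2 L}{3}$)
$S{\left(H \right)} = 18 + 6 H$ ($S{\left(H \right)} = 6 \left(H - -3\right) = 6 \left(H + \left(- \frac{1}{3} + \frac{10}{3}\right)\right) = 6 \left(H + 3\right) = 6 \left(3 + H\right) = 18 + 6 H$)
$\left(S{\left(l{\left(-2 \right)} \right)} + 6\right) \left(-47\right) = \left(\left(18 + 6 \left(-2\right)\right) + 6\right) \left(-47\right) = \left(\left(18 - 12\right) + 6\right) \left(-47\right) = \left(6 + 6\right) \left(-47\right) = 12 \left(-47\right) = -564$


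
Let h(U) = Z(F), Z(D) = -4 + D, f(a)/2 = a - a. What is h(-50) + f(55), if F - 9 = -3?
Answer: 2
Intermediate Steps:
f(a) = 0 (f(a) = 2*(a - a) = 2*0 = 0)
F = 6 (F = 9 - 3 = 6)
h(U) = 2 (h(U) = -4 + 6 = 2)
h(-50) + f(55) = 2 + 0 = 2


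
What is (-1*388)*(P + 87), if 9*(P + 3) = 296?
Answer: -408176/9 ≈ -45353.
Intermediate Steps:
P = 269/9 (P = -3 + (⅑)*296 = -3 + 296/9 = 269/9 ≈ 29.889)
(-1*388)*(P + 87) = (-1*388)*(269/9 + 87) = -388*1052/9 = -408176/9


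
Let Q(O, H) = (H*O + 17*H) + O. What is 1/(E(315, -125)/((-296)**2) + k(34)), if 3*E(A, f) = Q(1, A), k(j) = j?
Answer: 262848/8942503 ≈ 0.029393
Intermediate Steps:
Q(O, H) = O + 17*H + H*O (Q(O, H) = (17*H + H*O) + O = O + 17*H + H*O)
E(A, f) = 1/3 + 6*A (E(A, f) = (1 + 17*A + A*1)/3 = (1 + 17*A + A)/3 = (1 + 18*A)/3 = 1/3 + 6*A)
1/(E(315, -125)/((-296)**2) + k(34)) = 1/((1/3 + 6*315)/((-296)**2) + 34) = 1/((1/3 + 1890)/87616 + 34) = 1/((5671/3)*(1/87616) + 34) = 1/(5671/262848 + 34) = 1/(8942503/262848) = 262848/8942503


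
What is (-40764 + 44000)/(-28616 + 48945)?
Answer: 3236/20329 ≈ 0.15918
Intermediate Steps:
(-40764 + 44000)/(-28616 + 48945) = 3236/20329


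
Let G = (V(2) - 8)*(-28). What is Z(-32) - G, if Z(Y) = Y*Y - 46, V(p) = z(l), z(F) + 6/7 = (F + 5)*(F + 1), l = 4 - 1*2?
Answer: 1318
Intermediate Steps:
l = 2 (l = 4 - 2 = 2)
z(F) = -6/7 + (1 + F)*(5 + F) (z(F) = -6/7 + (F + 5)*(F + 1) = -6/7 + (5 + F)*(1 + F) = -6/7 + (1 + F)*(5 + F))
V(p) = 141/7 (V(p) = 29/7 + 2**2 + 6*2 = 29/7 + 4 + 12 = 141/7)
Z(Y) = -46 + Y**2 (Z(Y) = Y**2 - 46 = -46 + Y**2)
G = -340 (G = (141/7 - 8)*(-28) = (85/7)*(-28) = -340)
Z(-32) - G = (-46 + (-32)**2) - 1*(-340) = (-46 + 1024) + 340 = 978 + 340 = 1318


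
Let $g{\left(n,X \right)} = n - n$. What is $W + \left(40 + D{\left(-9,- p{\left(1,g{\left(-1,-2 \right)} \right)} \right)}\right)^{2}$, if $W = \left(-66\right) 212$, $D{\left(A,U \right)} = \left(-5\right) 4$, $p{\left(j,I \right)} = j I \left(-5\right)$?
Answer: $-13592$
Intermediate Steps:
$g{\left(n,X \right)} = 0$
$p{\left(j,I \right)} = - 5 I j$ ($p{\left(j,I \right)} = I j \left(-5\right) = - 5 I j$)
$D{\left(A,U \right)} = -20$
$W = -13992$
$W + \left(40 + D{\left(-9,- p{\left(1,g{\left(-1,-2 \right)} \right)} \right)}\right)^{2} = -13992 + \left(40 - 20\right)^{2} = -13992 + 20^{2} = -13992 + 400 = -13592$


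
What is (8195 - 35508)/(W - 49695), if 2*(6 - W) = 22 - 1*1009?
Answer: 54626/98391 ≈ 0.55519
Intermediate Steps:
W = 999/2 (W = 6 - (22 - 1*1009)/2 = 6 - (22 - 1009)/2 = 6 - ½*(-987) = 6 + 987/2 = 999/2 ≈ 499.50)
(8195 - 35508)/(W - 49695) = (8195 - 35508)/(999/2 - 49695) = -27313/(-98391/2) = -27313*(-2/98391) = 54626/98391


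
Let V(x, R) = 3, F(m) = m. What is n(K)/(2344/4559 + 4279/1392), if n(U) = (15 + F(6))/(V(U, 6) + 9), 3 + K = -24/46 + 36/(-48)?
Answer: 11105724/22770809 ≈ 0.48772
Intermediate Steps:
K = -393/92 (K = -3 + (-24/46 + 36/(-48)) = -3 + (-24*1/46 + 36*(-1/48)) = -3 + (-12/23 - 3/4) = -3 - 117/92 = -393/92 ≈ -4.2717)
n(U) = 7/4 (n(U) = (15 + 6)/(3 + 9) = 21/12 = 21*(1/12) = 7/4)
n(K)/(2344/4559 + 4279/1392) = 7/(4*(2344/4559 + 4279/1392)) = 7/(4*(22770809/6346128)) = (7/4)*(6346128/22770809) = 11105724/22770809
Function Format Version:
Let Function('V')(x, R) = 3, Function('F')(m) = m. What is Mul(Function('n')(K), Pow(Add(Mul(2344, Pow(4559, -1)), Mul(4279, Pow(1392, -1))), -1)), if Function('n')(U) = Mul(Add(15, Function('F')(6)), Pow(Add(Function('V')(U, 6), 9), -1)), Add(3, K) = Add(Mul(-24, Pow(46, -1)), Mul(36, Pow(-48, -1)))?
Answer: Rational(11105724, 22770809) ≈ 0.48772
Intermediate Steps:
K = Rational(-393, 92) (K = Add(-3, Add(Mul(-24, Pow(46, -1)), Mul(36, Pow(-48, -1)))) = Add(-3, Add(Mul(-24, Rational(1, 46)), Mul(36, Rational(-1, 48)))) = Add(-3, Add(Rational(-12, 23), Rational(-3, 4))) = Add(-3, Rational(-117, 92)) = Rational(-393, 92) ≈ -4.2717)
Function('n')(U) = Rational(7, 4) (Function('n')(U) = Mul(Add(15, 6), Pow(Add(3, 9), -1)) = Mul(21, Pow(12, -1)) = Mul(21, Rational(1, 12)) = Rational(7, 4))
Mul(Function('n')(K), Pow(Add(Mul(2344, Pow(4559, -1)), Mul(4279, Pow(1392, -1))), -1)) = Mul(Rational(7, 4), Pow(Add(Mul(2344, Pow(4559, -1)), Mul(4279, Pow(1392, -1))), -1)) = Mul(Rational(7, 4), Pow(Add(Mul(2344, Rational(1, 4559)), Mul(4279, Rational(1, 1392))), -1)) = Mul(Rational(7, 4), Pow(Add(Rational(2344, 4559), Rational(4279, 1392)), -1)) = Mul(Rational(7, 4), Pow(Rational(22770809, 6346128), -1)) = Mul(Rational(7, 4), Rational(6346128, 22770809)) = Rational(11105724, 22770809)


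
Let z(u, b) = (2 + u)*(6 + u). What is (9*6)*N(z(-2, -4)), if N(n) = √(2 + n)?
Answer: 54*√2 ≈ 76.368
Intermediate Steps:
(9*6)*N(z(-2, -4)) = (9*6)*√(2 + (12 + (-2)² + 8*(-2))) = 54*√(2 + (12 + 4 - 16)) = 54*√(2 + 0) = 54*√2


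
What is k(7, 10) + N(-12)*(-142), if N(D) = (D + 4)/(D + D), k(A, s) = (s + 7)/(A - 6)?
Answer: -91/3 ≈ -30.333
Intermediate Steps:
k(A, s) = (7 + s)/(-6 + A)
N(D) = (4 + D)/(2*D) (N(D) = (4 + D)/((2*D)) = (4 + D)*(1/(2*D)) = (4 + D)/(2*D))
k(7, 10) + N(-12)*(-142) = (7 + 10)/(-6 + 7) + ((½)*(4 - 12)/(-12))*(-142) = 17/1 + ((½)*(-1/12)*(-8))*(-142) = 1*17 + (⅓)*(-142) = 17 - 142/3 = -91/3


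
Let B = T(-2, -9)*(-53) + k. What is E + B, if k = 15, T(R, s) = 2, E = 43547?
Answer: 43456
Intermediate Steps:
B = -91 (B = 2*(-53) + 15 = -106 + 15 = -91)
E + B = 43547 - 91 = 43456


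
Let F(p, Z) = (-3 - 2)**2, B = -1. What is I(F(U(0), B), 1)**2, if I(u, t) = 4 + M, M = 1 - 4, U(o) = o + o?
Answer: 1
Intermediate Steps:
U(o) = 2*o
M = -3
F(p, Z) = 25 (F(p, Z) = (-5)**2 = 25)
I(u, t) = 1 (I(u, t) = 4 - 3 = 1)
I(F(U(0), B), 1)**2 = 1**2 = 1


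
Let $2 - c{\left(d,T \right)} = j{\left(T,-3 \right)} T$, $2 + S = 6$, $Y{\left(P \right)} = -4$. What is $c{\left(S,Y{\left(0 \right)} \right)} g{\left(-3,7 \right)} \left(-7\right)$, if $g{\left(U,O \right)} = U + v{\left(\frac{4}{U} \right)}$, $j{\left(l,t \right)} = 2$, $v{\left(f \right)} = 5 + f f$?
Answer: $- \frac{2380}{9} \approx -264.44$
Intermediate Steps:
$v{\left(f \right)} = 5 + f^{2}$
$S = 4$ ($S = -2 + 6 = 4$)
$c{\left(d,T \right)} = 2 - 2 T$
$g{\left(U,O \right)} = 5 + U + \frac{16}{U^{2}}$ ($g{\left(U,O \right)} = U + \left(5 + \left(\frac{4}{U}\right)^{2}\right) = U + \left(5 + \frac{16}{U^{2}}\right) = 5 + U + \frac{16}{U^{2}}$)
$c{\left(S,Y{\left(0 \right)} \right)} g{\left(-3,7 \right)} \left(-7\right) = \left(2 - -8\right) \left(5 - 3 + \frac{16}{9}\right) \left(-7\right) = \left(2 + 8\right) \left(5 - 3 + 16 \cdot \frac{1}{9}\right) \left(-7\right) = 10 \left(5 - 3 + \frac{16}{9}\right) \left(-7\right) = 10 \cdot \frac{34}{9} \left(-7\right) = \frac{340}{9} \left(-7\right) = - \frac{2380}{9}$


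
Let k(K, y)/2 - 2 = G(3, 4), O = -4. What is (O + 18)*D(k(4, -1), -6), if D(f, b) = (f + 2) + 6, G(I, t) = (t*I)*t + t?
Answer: 1624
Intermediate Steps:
G(I, t) = t + I*t² (G(I, t) = (I*t)*t + t = I*t² + t = t + I*t²)
k(K, y) = 108 (k(K, y) = 4 + 2*(4*(1 + 3*4)) = 4 + 2*(4*(1 + 12)) = 4 + 2*(4*13) = 4 + 2*52 = 4 + 104 = 108)
D(f, b) = 8 + f (D(f, b) = (2 + f) + 6 = 8 + f)
(O + 18)*D(k(4, -1), -6) = (-4 + 18)*(8 + 108) = 14*116 = 1624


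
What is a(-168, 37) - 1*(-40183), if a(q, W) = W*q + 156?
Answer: 34123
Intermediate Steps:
a(q, W) = 156 + W*q
a(-168, 37) - 1*(-40183) = (156 + 37*(-168)) - 1*(-40183) = (156 - 6216) + 40183 = -6060 + 40183 = 34123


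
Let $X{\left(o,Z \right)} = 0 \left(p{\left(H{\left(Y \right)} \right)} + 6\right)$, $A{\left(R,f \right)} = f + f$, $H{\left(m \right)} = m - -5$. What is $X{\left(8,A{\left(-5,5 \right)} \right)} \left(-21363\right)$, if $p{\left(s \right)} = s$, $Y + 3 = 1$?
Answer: $0$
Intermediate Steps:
$Y = -2$ ($Y = -3 + 1 = -2$)
$H{\left(m \right)} = 5 + m$ ($H{\left(m \right)} = m + 5 = 5 + m$)
$A{\left(R,f \right)} = 2 f$
$X{\left(o,Z \right)} = 0$ ($X{\left(o,Z \right)} = 0 \left(\left(5 - 2\right) + 6\right) = 0 \left(3 + 6\right) = 0 \cdot 9 = 0$)
$X{\left(8,A{\left(-5,5 \right)} \right)} \left(-21363\right) = 0 \left(-21363\right) = 0$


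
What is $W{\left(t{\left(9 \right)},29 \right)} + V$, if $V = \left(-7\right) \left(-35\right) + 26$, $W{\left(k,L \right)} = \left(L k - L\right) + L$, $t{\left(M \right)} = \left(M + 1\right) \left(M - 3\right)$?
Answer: $2011$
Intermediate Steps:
$t{\left(M \right)} = \left(1 + M\right) \left(-3 + M\right)$
$W{\left(k,L \right)} = L k$ ($W{\left(k,L \right)} = \left(- L + L k\right) + L = L k$)
$V = 271$ ($V = 245 + 26 = 271$)
$W{\left(t{\left(9 \right)},29 \right)} + V = 29 \left(-3 + 9^{2} - 18\right) + 271 = 29 \left(-3 + 81 - 18\right) + 271 = 29 \cdot 60 + 271 = 1740 + 271 = 2011$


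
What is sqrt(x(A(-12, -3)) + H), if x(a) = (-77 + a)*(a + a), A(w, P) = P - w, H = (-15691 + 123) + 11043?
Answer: I*sqrt(5749) ≈ 75.822*I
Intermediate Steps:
H = -4525 (H = -15568 + 11043 = -4525)
x(a) = 2*a*(-77 + a) (x(a) = (-77 + a)*(2*a) = 2*a*(-77 + a))
sqrt(x(A(-12, -3)) + H) = sqrt(2*(-3 - 1*(-12))*(-77 + (-3 - 1*(-12))) - 4525) = sqrt(2*(-3 + 12)*(-77 + (-3 + 12)) - 4525) = sqrt(2*9*(-77 + 9) - 4525) = sqrt(2*9*(-68) - 4525) = sqrt(-1224 - 4525) = sqrt(-5749) = I*sqrt(5749)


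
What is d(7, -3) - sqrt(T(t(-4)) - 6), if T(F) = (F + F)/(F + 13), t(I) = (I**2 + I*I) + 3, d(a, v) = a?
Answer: 7 - I*sqrt(654)/12 ≈ 7.0 - 2.1311*I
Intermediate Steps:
t(I) = 3 + 2*I**2 (t(I) = (I**2 + I**2) + 3 = 2*I**2 + 3 = 3 + 2*I**2)
T(F) = 2*F/(13 + F) (T(F) = (2*F)/(13 + F) = 2*F/(13 + F))
d(7, -3) - sqrt(T(t(-4)) - 6) = 7 - sqrt(2*(3 + 2*(-4)**2)/(13 + (3 + 2*(-4)**2)) - 6) = 7 - sqrt(2*(3 + 2*16)/(13 + (3 + 2*16)) - 6) = 7 - sqrt(2*(3 + 32)/(13 + (3 + 32)) - 6) = 7 - sqrt(2*35/(13 + 35) - 6) = 7 - sqrt(2*35/48 - 6) = 7 - sqrt(2*35*(1/48) - 6) = 7 - sqrt(35/24 - 6) = 7 - sqrt(-109/24) = 7 - I*sqrt(654)/12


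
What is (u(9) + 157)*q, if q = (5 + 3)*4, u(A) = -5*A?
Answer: 3584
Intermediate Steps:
q = 32 (q = 8*4 = 32)
(u(9) + 157)*q = (-5*9 + 157)*32 = (-45 + 157)*32 = 112*32 = 3584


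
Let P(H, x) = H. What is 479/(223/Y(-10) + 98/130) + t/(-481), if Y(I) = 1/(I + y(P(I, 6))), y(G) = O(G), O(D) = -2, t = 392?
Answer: -83141207/83641571 ≈ -0.99402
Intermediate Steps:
y(G) = -2
Y(I) = 1/(-2 + I) (Y(I) = 1/(I - 2) = 1/(-2 + I))
479/(223/Y(-10) + 98/130) + t/(-481) = 479/(223/(1/(-2 - 10)) + 98/130) + 392/(-481) = 479/(223/(1/(-12)) + 98*(1/130)) + 392*(-1/481) = 479/(223/(-1/12) + 49/65) - 392/481 = 479/(223*(-12) + 49/65) - 392/481 = 479/(-2676 + 49/65) - 392/481 = 479/(-173891/65) - 392/481 = 479*(-65/173891) - 392/481 = -31135/173891 - 392/481 = -83141207/83641571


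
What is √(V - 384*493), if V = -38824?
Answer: 2*I*√57034 ≈ 477.64*I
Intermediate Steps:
√(V - 384*493) = √(-38824 - 384*493) = √(-38824 - 189312) = √(-228136) = 2*I*√57034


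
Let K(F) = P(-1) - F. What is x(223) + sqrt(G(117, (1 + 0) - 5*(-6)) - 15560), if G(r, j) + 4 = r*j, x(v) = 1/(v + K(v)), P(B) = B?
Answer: -1 + I*sqrt(11937) ≈ -1.0 + 109.26*I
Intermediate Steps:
K(F) = -1 - F
x(v) = -1 (x(v) = 1/(v + (-1 - v)) = 1/(-1) = -1)
G(r, j) = -4 + j*r (G(r, j) = -4 + r*j = -4 + j*r)
x(223) + sqrt(G(117, (1 + 0) - 5*(-6)) - 15560) = -1 + sqrt((-4 + ((1 + 0) - 5*(-6))*117) - 15560) = -1 + sqrt((-4 + (1 + 30)*117) - 15560) = -1 + sqrt((-4 + 31*117) - 15560) = -1 + sqrt((-4 + 3627) - 15560) = -1 + sqrt(3623 - 15560) = -1 + sqrt(-11937) = -1 + I*sqrt(11937)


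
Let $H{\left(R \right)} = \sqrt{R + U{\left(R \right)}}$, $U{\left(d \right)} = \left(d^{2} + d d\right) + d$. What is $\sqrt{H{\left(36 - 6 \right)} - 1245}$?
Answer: $\sqrt{-1245 + 2 \sqrt{465}} \approx 34.668 i$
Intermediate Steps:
$U{\left(d \right)} = d + 2 d^{2}$ ($U{\left(d \right)} = \left(d^{2} + d^{2}\right) + d = 2 d^{2} + d = d + 2 d^{2}$)
$H{\left(R \right)} = \sqrt{R + R \left(1 + 2 R\right)}$
$\sqrt{H{\left(36 - 6 \right)} - 1245} = \sqrt{\sqrt{2} \sqrt{\left(36 - 6\right) \left(1 + \left(36 - 6\right)\right)} - 1245} = \sqrt{\sqrt{2} \sqrt{30 \left(1 + 30\right)} - 1245} = \sqrt{\sqrt{2} \sqrt{30 \cdot 31} - 1245} = \sqrt{\sqrt{2} \sqrt{930} - 1245} = \sqrt{2 \sqrt{465} - 1245} = \sqrt{-1245 + 2 \sqrt{465}}$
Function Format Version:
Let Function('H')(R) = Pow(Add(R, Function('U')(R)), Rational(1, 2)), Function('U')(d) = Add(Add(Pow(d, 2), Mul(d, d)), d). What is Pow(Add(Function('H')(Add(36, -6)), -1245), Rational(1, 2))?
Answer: Pow(Add(-1245, Mul(2, Pow(465, Rational(1, 2)))), Rational(1, 2)) ≈ Mul(34.668, I)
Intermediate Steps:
Function('U')(d) = Add(d, Mul(2, Pow(d, 2))) (Function('U')(d) = Add(Add(Pow(d, 2), Pow(d, 2)), d) = Add(Mul(2, Pow(d, 2)), d) = Add(d, Mul(2, Pow(d, 2))))
Function('H')(R) = Pow(Add(R, Mul(R, Add(1, Mul(2, R)))), Rational(1, 2))
Pow(Add(Function('H')(Add(36, -6)), -1245), Rational(1, 2)) = Pow(Add(Mul(Pow(2, Rational(1, 2)), Pow(Mul(Add(36, -6), Add(1, Add(36, -6))), Rational(1, 2))), -1245), Rational(1, 2)) = Pow(Add(Mul(Pow(2, Rational(1, 2)), Pow(Mul(30, Add(1, 30)), Rational(1, 2))), -1245), Rational(1, 2)) = Pow(Add(Mul(Pow(2, Rational(1, 2)), Pow(Mul(30, 31), Rational(1, 2))), -1245), Rational(1, 2)) = Pow(Add(Mul(Pow(2, Rational(1, 2)), Pow(930, Rational(1, 2))), -1245), Rational(1, 2)) = Pow(Add(Mul(2, Pow(465, Rational(1, 2))), -1245), Rational(1, 2)) = Pow(Add(-1245, Mul(2, Pow(465, Rational(1, 2)))), Rational(1, 2))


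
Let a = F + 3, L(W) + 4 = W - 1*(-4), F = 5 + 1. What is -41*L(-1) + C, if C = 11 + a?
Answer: 61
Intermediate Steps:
F = 6
L(W) = W (L(W) = -4 + (W - 1*(-4)) = -4 + (W + 4) = -4 + (4 + W) = W)
a = 9 (a = 6 + 3 = 9)
C = 20 (C = 11 + 9 = 20)
-41*L(-1) + C = -41*(-1) + 20 = 41 + 20 = 61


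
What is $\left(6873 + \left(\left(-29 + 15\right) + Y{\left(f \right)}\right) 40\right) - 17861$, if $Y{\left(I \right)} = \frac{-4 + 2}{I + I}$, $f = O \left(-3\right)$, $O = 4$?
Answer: $- \frac{34634}{3} \approx -11545.0$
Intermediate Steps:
$f = -12$ ($f = 4 \left(-3\right) = -12$)
$Y{\left(I \right)} = - \frac{1}{I}$ ($Y{\left(I \right)} = - \frac{2}{2 I} = - 2 \frac{1}{2 I} = - \frac{1}{I}$)
$\left(6873 + \left(\left(-29 + 15\right) + Y{\left(f \right)}\right) 40\right) - 17861 = \left(6873 + \left(\left(-29 + 15\right) - \frac{1}{-12}\right) 40\right) - 17861 = \left(6873 + \left(-14 - - \frac{1}{12}\right) 40\right) - 17861 = \left(6873 + \left(-14 + \frac{1}{12}\right) 40\right) - 17861 = \left(6873 - \frac{1670}{3}\right) - 17861 = \frac{18949}{3} - 17861 = - \frac{34634}{3}$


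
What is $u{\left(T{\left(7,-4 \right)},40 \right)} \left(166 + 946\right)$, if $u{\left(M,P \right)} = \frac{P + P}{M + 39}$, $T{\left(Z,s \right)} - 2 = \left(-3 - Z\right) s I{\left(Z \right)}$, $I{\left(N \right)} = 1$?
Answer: $\frac{88960}{81} \approx 1098.3$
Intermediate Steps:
$T{\left(Z,s \right)} = 2 + s \left(-3 - Z\right)$ ($T{\left(Z,s \right)} = 2 + \left(-3 - Z\right) s 1 = 2 + s \left(-3 - Z\right) 1 = 2 + s \left(-3 - Z\right)$)
$u{\left(M,P \right)} = \frac{2 P}{39 + M}$
$u{\left(T{\left(7,-4 \right)},40 \right)} \left(166 + 946\right) = 2 \cdot 40 \frac{1}{39 - \left(-14 - 28\right)} \left(166 + 946\right) = 2 \cdot 40 \frac{1}{39 + \left(2 + 12 + 28\right)} 1112 = 2 \cdot 40 \frac{1}{39 + 42} \cdot 1112 = 2 \cdot 40 \cdot \frac{1}{81} \cdot 1112 = \frac{80}{81} \cdot 1112 = \frac{88960}{81}$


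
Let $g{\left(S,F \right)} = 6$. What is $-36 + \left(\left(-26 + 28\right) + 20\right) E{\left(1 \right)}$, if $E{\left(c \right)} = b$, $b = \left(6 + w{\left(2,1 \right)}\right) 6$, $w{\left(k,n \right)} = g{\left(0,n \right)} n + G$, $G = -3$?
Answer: $1152$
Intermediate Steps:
$w{\left(k,n \right)} = -3 + 6 n$ ($w{\left(k,n \right)} = 6 n - 3 = -3 + 6 n$)
$b = 54$ ($b = \left(6 + \left(-3 + 6 \cdot 1\right)\right) 6 = \left(6 + \left(-3 + 6\right)\right) 6 = \left(6 + 3\right) 6 = 9 \cdot 6 = 54$)
$E{\left(c \right)} = 54$
$-36 + \left(\left(-26 + 28\right) + 20\right) E{\left(1 \right)} = -36 + \left(\left(-26 + 28\right) + 20\right) 54 = -36 + \left(2 + 20\right) 54 = -36 + 22 \cdot 54 = -36 + 1188 = 1152$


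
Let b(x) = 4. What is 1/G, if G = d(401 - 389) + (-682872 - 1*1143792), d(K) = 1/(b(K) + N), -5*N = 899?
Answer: -879/1605637661 ≈ -5.4745e-7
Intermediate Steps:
N = -899/5 (N = -1/5*899 = -899/5 ≈ -179.80)
d(K) = -5/879 (d(K) = 1/(4 - 899/5) = 1/(-879/5) = -5/879)
G = -1605637661/879 (G = -5/879 + (-682872 - 1*1143792) = -5/879 + (-682872 - 1143792) = -5/879 - 1826664 = -1605637661/879 ≈ -1.8267e+6)
1/G = 1/(-1605637661/879) = -879/1605637661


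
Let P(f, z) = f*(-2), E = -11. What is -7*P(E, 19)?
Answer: -154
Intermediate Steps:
P(f, z) = -2*f
-7*P(E, 19) = -(-14)*(-11) = -7*22 = -154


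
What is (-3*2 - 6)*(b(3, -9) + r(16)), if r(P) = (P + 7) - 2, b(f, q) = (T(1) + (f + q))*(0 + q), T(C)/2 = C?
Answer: -684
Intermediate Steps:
T(C) = 2*C
b(f, q) = q*(2 + f + q) (b(f, q) = (2*1 + (f + q))*(0 + q) = (2 + (f + q))*q = (2 + f + q)*q = q*(2 + f + q))
r(P) = 5 + P (r(P) = (7 + P) - 2 = 5 + P)
(-3*2 - 6)*(b(3, -9) + r(16)) = (-3*2 - 6)*(-9*(2 + 3 - 9) + (5 + 16)) = (-6 - 6)*(-9*(-4) + 21) = -12*(36 + 21) = -12*57 = -684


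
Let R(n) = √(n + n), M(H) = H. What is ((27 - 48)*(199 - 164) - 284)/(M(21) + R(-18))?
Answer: -7133/159 + 2038*I/159 ≈ -44.862 + 12.818*I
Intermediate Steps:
R(n) = √2*√n (R(n) = √(2*n) = √2*√n)
((27 - 48)*(199 - 164) - 284)/(M(21) + R(-18)) = ((27 - 48)*(199 - 164) - 284)/(21 + √2*√(-18)) = (-21*35 - 284)/(21 + √2*(3*I*√2)) = (-735 - 284)/(21 + 6*I) = -1019*(21 - 6*I)/477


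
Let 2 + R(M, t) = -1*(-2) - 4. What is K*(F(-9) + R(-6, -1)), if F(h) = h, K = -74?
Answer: 962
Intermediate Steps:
R(M, t) = -4 (R(M, t) = -2 + (-1*(-2) - 4) = -2 + (2 - 4) = -2 - 2 = -4)
K*(F(-9) + R(-6, -1)) = -74*(-9 - 4) = -74*(-13) = 962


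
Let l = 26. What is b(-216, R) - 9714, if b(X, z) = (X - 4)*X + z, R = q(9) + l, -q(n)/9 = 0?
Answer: 37832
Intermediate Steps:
q(n) = 0 (q(n) = -9*0 = 0)
R = 26 (R = 0 + 26 = 26)
b(X, z) = z + X*(-4 + X) (b(X, z) = (-4 + X)*X + z = X*(-4 + X) + z = z + X*(-4 + X))
b(-216, R) - 9714 = (26 + (-216)**2 - 4*(-216)) - 9714 = (26 + 46656 + 864) - 9714 = 47546 - 9714 = 37832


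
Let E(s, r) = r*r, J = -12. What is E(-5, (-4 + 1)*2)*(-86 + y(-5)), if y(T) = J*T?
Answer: -936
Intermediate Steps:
y(T) = -12*T
E(s, r) = r²
E(-5, (-4 + 1)*2)*(-86 + y(-5)) = ((-4 + 1)*2)²*(-86 - 12*(-5)) = (-3*2)²*(-86 + 60) = (-6)²*(-26) = 36*(-26) = -936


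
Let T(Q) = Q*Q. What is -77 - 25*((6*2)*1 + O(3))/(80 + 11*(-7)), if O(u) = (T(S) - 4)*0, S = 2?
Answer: -177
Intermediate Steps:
T(Q) = Q²
O(u) = 0 (O(u) = (2² - 4)*0 = (4 - 4)*0 = 0*0 = 0)
-77 - 25*((6*2)*1 + O(3))/(80 + 11*(-7)) = -77 - 25*((6*2)*1 + 0)/(80 + 11*(-7)) = -77 - 25*(12*1 + 0)/(80 - 77) = -77 - 25*(12 + 0)/3 = -77 - 300/3 = -77 - 25*4 = -77 - 100 = -177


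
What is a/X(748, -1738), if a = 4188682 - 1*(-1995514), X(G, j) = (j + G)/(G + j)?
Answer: 6184196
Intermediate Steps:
X(G, j) = 1 (X(G, j) = (G + j)/(G + j) = 1)
a = 6184196 (a = 4188682 + 1995514 = 6184196)
a/X(748, -1738) = 6184196/1 = 6184196*1 = 6184196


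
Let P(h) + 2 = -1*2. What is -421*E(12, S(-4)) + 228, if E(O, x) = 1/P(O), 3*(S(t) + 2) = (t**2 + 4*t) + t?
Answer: 1333/4 ≈ 333.25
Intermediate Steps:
P(h) = -4 (P(h) = -2 - 1*2 = -2 - 2 = -4)
S(t) = -2 + t**2/3 + 5*t/3 (S(t) = -2 + ((t**2 + 4*t) + t)/3 = -2 + (t**2 + 5*t)/3 = -2 + (t**2/3 + 5*t/3) = -2 + t**2/3 + 5*t/3)
E(O, x) = -1/4 (E(O, x) = 1/(-4) = -1/4)
-421*E(12, S(-4)) + 228 = -421*(-1/4) + 228 = 421/4 + 228 = 1333/4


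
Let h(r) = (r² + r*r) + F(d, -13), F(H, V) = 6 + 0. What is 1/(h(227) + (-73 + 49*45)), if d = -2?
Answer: 1/105196 ≈ 9.5061e-6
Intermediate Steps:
F(H, V) = 6
h(r) = 6 + 2*r² (h(r) = (r² + r*r) + 6 = (r² + r²) + 6 = 2*r² + 6 = 6 + 2*r²)
1/(h(227) + (-73 + 49*45)) = 1/((6 + 2*227²) + (-73 + 49*45)) = 1/((6 + 2*51529) + (-73 + 2205)) = 1/((6 + 103058) + 2132) = 1/(103064 + 2132) = 1/105196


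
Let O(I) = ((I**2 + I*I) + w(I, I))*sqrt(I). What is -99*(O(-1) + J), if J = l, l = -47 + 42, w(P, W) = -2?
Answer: 495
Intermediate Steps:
l = -5
J = -5
O(I) = sqrt(I)*(-2 + 2*I**2) (O(I) = ((I**2 + I*I) - 2)*sqrt(I) = ((I**2 + I**2) - 2)*sqrt(I) = (2*I**2 - 2)*sqrt(I) = (-2 + 2*I**2)*sqrt(I) = sqrt(I)*(-2 + 2*I**2))
-99*(O(-1) + J) = -99*(2*sqrt(-1)*(-1 + (-1)**2) - 5) = -99*(2*I*(-1 + 1) - 5) = -99*(2*I*0 - 5) = -99*(0 - 5) = -99*(-5) = 495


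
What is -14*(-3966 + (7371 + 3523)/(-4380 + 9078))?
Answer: 130349618/2349 ≈ 55492.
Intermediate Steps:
-14*(-3966 + (7371 + 3523)/(-4380 + 9078)) = -14*(-3966 + 10894/4698) = -14*(-3966 + 10894*(1/4698)) = -14*(-3966 + 5447/2349) = -14*(-9310687/2349) = 130349618/2349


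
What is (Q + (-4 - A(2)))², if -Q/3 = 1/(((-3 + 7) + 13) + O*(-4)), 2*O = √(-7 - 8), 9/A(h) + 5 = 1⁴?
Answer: (3668*√15 + 14221*I)/(16*(68*√15 + 229*I)) ≈ 3.5909 + 0.2525*I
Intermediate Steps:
A(h) = -9/4 (A(h) = 9/(-5 + 1⁴) = 9/(-5 + 1) = 9/(-4) = 9*(-¼) = -9/4)
O = I*√15/2 (O = √(-7 - 8)/2 = √(-15)/2 = (I*√15)/2 = I*√15/2 ≈ 1.9365*I)
Q = -3/(17 - 2*I*√15) (Q = -3/(((-3 + 7) + 13) + (I*√15/2)*(-4)) = -3/((4 + 13) - 2*I*√15) = -3/(17 - 2*I*√15) ≈ -0.14613 - 0.066584*I)
(Q + (-4 - A(2)))² = ((-51/349 - 6*I*√15/349) + (-4 - 1*(-9/4)))² = ((-51/349 - 6*I*√15/349) + (-4 + 9/4))² = ((-51/349 - 6*I*√15/349) - 7/4)² = (-2647/1396 - 6*I*√15/349)²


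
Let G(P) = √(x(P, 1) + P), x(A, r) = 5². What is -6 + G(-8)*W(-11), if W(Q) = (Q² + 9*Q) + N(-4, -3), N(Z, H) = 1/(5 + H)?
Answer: -6 + 45*√17/2 ≈ 86.770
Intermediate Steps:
x(A, r) = 25
G(P) = √(25 + P)
W(Q) = ½ + Q² + 9*Q (W(Q) = (Q² + 9*Q) + 1/(5 - 3) = (Q² + 9*Q) + 1/2 = (Q² + 9*Q) + ½ = ½ + Q² + 9*Q)
-6 + G(-8)*W(-11) = -6 + √(25 - 8)*(½ + (-11)² + 9*(-11)) = -6 + √17*(½ + 121 - 99) = -6 + √17*(45/2) = -6 + 45*√17/2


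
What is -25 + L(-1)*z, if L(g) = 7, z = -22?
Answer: -179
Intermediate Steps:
-25 + L(-1)*z = -25 + 7*(-22) = -25 - 154 = -179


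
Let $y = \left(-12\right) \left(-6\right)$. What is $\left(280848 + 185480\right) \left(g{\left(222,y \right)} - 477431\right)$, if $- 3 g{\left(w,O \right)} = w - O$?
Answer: $-222662759768$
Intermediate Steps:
$y = 72$
$g{\left(w,O \right)} = - \frac{w}{3} + \frac{O}{3}$ ($g{\left(w,O \right)} = - \frac{w - O}{3} = - \frac{w}{3} + \frac{O}{3}$)
$\left(280848 + 185480\right) \left(g{\left(222,y \right)} - 477431\right) = \left(280848 + 185480\right) \left(\left(\left(- \frac{1}{3}\right) 222 + \frac{1}{3} \cdot 72\right) - 477431\right) = 466328 \left(\left(-74 + 24\right) - 477431\right) = 466328 \left(-50 - 477431\right) = 466328 \left(-477481\right) = -222662759768$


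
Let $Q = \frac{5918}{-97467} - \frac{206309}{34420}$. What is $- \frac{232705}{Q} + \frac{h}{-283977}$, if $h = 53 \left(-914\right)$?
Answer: $\frac{221696723211589357346}{5768145612704151} \approx 38435.0$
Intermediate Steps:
$h = -48442$
$Q = - \frac{20312016863}{3354814140}$ ($Q = 5918 \left(- \frac{1}{97467}\right) - \frac{206309}{34420} = - \frac{5918}{97467} - \frac{206309}{34420} = - \frac{20312016863}{3354814140} \approx -6.0546$)
$- \frac{232705}{Q} + \frac{h}{-283977} = - \frac{232705}{- \frac{20312016863}{3354814140}} - \frac{48442}{-283977} = \left(-232705\right) \left(- \frac{3354814140}{20312016863}\right) - - \frac{48442}{283977} = \frac{780682024448700}{20312016863} + \frac{48442}{283977} = \frac{221696723211589357346}{5768145612704151}$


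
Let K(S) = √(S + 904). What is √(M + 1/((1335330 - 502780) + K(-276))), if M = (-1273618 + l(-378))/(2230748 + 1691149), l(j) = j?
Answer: √(-8319609901092863982 - 19985924361648*√157)/(7843794*√(416275 + √157)) ≈ 0.56995*I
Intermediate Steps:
K(S) = √(904 + S)
M = -1273996/3921897 (M = (-1273618 - 378)/(2230748 + 1691149) = -1273996/3921897 ≈ -0.32484)
√(M + 1/((1335330 - 502780) + K(-276))) = √(-1273996/3921897 + 1/((1335330 - 502780) + √(904 - 276))) = √(-1273996/3921897 + 1/(832550 + √628)) = √(-1273996/3921897 + 1/(832550 + 2*√157))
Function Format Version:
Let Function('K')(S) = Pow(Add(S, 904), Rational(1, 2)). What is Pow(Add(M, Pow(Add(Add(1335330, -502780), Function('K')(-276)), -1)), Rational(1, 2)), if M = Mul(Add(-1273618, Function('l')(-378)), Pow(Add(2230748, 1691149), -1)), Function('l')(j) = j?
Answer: Mul(Rational(1, 7843794), Pow(Add(-8319609901092863982, Mul(-19985924361648, Pow(157, Rational(1, 2)))), Rational(1, 2)), Pow(Add(416275, Pow(157, Rational(1, 2))), Rational(-1, 2))) ≈ Mul(0.56995, I)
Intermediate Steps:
Function('K')(S) = Pow(Add(904, S), Rational(1, 2))
M = Rational(-1273996, 3921897) (M = Mul(Add(-1273618, -378), Pow(Add(2230748, 1691149), -1)) = Mul(-1273996, Pow(3921897, -1)) = Mul(-1273996, Rational(1, 3921897)) = Rational(-1273996, 3921897) ≈ -0.32484)
Pow(Add(M, Pow(Add(Add(1335330, -502780), Function('K')(-276)), -1)), Rational(1, 2)) = Pow(Add(Rational(-1273996, 3921897), Pow(Add(Add(1335330, -502780), Pow(Add(904, -276), Rational(1, 2))), -1)), Rational(1, 2)) = Pow(Add(Rational(-1273996, 3921897), Pow(Add(832550, Pow(628, Rational(1, 2))), -1)), Rational(1, 2)) = Pow(Add(Rational(-1273996, 3921897), Pow(Add(832550, Mul(2, Pow(157, Rational(1, 2)))), -1)), Rational(1, 2))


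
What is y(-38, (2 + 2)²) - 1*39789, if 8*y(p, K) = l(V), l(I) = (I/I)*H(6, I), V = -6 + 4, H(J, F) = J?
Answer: -159153/4 ≈ -39788.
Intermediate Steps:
V = -2
l(I) = 6 (l(I) = (I/I)*6 = 1*6 = 6)
y(p, K) = ¾ (y(p, K) = (⅛)*6 = ¾)
y(-38, (2 + 2)²) - 1*39789 = ¾ - 1*39789 = ¾ - 39789 = -159153/4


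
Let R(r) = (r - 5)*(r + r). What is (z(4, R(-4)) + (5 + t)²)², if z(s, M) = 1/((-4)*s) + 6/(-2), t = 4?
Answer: 1555009/256 ≈ 6074.3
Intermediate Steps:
R(r) = 2*r*(-5 + r) (R(r) = (-5 + r)*(2*r) = 2*r*(-5 + r))
z(s, M) = -3 - 1/(4*s) (z(s, M) = -1/(4*s) + 6*(-½) = -1/(4*s) - 3 = -3 - 1/(4*s))
(z(4, R(-4)) + (5 + t)²)² = ((-3 - ¼/4) + (5 + 4)²)² = ((-3 - ¼*¼) + 9²)² = ((-3 - 1/16) + 81)² = (-49/16 + 81)² = (1247/16)² = 1555009/256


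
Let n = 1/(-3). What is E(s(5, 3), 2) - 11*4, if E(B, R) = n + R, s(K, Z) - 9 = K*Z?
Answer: -127/3 ≈ -42.333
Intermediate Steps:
n = -⅓ ≈ -0.33333
s(K, Z) = 9 + K*Z
E(B, R) = -⅓ + R
E(s(5, 3), 2) - 11*4 = (-⅓ + 2) - 11*4 = 5/3 - 44 = -127/3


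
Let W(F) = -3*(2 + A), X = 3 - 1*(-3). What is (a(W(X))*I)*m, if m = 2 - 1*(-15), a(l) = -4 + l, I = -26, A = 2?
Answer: 7072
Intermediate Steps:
X = 6 (X = 3 + 3 = 6)
W(F) = -12 (W(F) = -3*(2 + 2) = -3*4 = -12)
m = 17 (m = 2 + 15 = 17)
(a(W(X))*I)*m = ((-4 - 12)*(-26))*17 = -16*(-26)*17 = 416*17 = 7072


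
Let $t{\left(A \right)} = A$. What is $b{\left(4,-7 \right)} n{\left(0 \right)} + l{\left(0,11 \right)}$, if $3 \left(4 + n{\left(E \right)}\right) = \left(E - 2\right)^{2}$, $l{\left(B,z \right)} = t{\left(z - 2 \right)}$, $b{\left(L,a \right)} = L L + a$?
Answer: $-15$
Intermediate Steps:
$b{\left(L,a \right)} = a + L^{2}$ ($b{\left(L,a \right)} = L^{2} + a = a + L^{2}$)
$l{\left(B,z \right)} = -2 + z$ ($l{\left(B,z \right)} = z - 2 = -2 + z$)
$n{\left(E \right)} = -4 + \frac{\left(-2 + E\right)^{2}}{3}$ ($n{\left(E \right)} = -4 + \frac{\left(E - 2\right)^{2}}{3} = -4 + \frac{\left(-2 + E\right)^{2}}{3}$)
$b{\left(4,-7 \right)} n{\left(0 \right)} + l{\left(0,11 \right)} = \left(-7 + 4^{2}\right) \left(-4 + \frac{\left(-2 + 0\right)^{2}}{3}\right) + \left(-2 + 11\right) = \left(-7 + 16\right) \left(-4 + \frac{\left(-2\right)^{2}}{3}\right) + 9 = 9 \left(-4 + \frac{1}{3} \cdot 4\right) + 9 = 9 \left(-4 + \frac{4}{3}\right) + 9 = 9 \left(- \frac{8}{3}\right) + 9 = -24 + 9 = -15$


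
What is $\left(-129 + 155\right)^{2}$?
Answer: $676$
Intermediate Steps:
$\left(-129 + 155\right)^{2} = 26^{2} = 676$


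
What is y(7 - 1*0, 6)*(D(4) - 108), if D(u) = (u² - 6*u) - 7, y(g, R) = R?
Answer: -738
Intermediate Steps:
D(u) = -7 + u² - 6*u
y(7 - 1*0, 6)*(D(4) - 108) = 6*((-7 + 4² - 6*4) - 108) = 6*((-7 + 16 - 24) - 108) = 6*(-15 - 108) = 6*(-123) = -738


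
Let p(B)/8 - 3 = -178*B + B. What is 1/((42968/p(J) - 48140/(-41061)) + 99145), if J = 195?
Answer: 157455248/15611060659521 ≈ 1.0086e-5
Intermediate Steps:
p(B) = 24 - 1416*B (p(B) = 24 + 8*(-178*B + B) = 24 + 8*(-177*B) = 24 - 1416*B)
1/((42968/p(J) - 48140/(-41061)) + 99145) = 1/((42968/(24 - 1416*195) - 48140/(-41061)) + 99145) = 1/((42968/(24 - 276120) - 48140*(-1/41061)) + 99145) = 1/((42968/(-276096) + 48140/41061) + 99145) = 1/((42968*(-1/276096) + 48140/41061) + 99145) = 1/((-5371/34512 + 48140/41061) + 99145) = 1/(160096561/157455248 + 99145) = 1/(15611060659521/157455248) = 157455248/15611060659521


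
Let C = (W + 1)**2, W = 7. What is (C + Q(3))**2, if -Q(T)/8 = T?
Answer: 1600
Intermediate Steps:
C = 64 (C = (7 + 1)**2 = 8**2 = 64)
Q(T) = -8*T
(C + Q(3))**2 = (64 - 8*3)**2 = (64 - 24)**2 = 40**2 = 1600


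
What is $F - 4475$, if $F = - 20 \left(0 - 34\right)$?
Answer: $-3795$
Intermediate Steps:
$F = 680$ ($F = \left(-20\right) \left(-34\right) = 680$)
$F - 4475 = 680 - 4475 = -3795$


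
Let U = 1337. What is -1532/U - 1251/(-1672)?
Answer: -888917/2235464 ≈ -0.39764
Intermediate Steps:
-1532/U - 1251/(-1672) = -1532/1337 - 1251/(-1672) = -1532*1/1337 - 1251*(-1/1672) = -1532/1337 + 1251/1672 = -888917/2235464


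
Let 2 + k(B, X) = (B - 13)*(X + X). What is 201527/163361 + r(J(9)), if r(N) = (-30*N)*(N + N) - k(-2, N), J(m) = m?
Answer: -749298741/163361 ≈ -4586.8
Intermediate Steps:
k(B, X) = -2 + 2*X*(-13 + B) (k(B, X) = -2 + (B - 13)*(X + X) = -2 + (-13 + B)*(2*X) = -2 + 2*X*(-13 + B))
r(N) = 2 - 60*N² + 30*N (r(N) = (-30*N)*(N + N) - (-2 - 26*N + 2*(-2)*N) = (-30*N)*(2*N) - (-2 - 26*N - 4*N) = -60*N² - (-2 - 30*N) = -60*N² + (2 + 30*N) = 2 - 60*N² + 30*N)
201527/163361 + r(J(9)) = 201527/163361 + (2 - 60*9² + 30*9) = 201527*(1/163361) + (2 - 60*81 + 270) = 201527/163361 + (2 - 4860 + 270) = 201527/163361 - 4588 = -749298741/163361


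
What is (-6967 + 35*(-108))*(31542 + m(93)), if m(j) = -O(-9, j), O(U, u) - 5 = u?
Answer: -337928668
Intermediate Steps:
O(U, u) = 5 + u
m(j) = -5 - j (m(j) = -(5 + j) = -5 - j)
(-6967 + 35*(-108))*(31542 + m(93)) = (-6967 + 35*(-108))*(31542 + (-5 - 1*93)) = (-6967 - 3780)*(31542 + (-5 - 93)) = -10747*(31542 - 98) = -10747*31444 = -337928668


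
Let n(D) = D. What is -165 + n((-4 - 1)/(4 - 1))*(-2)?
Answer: -485/3 ≈ -161.67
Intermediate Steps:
-165 + n((-4 - 1)/(4 - 1))*(-2) = -165 + ((-4 - 1)/(4 - 1))*(-2) = -165 - 5/3*(-2) = -165 + 10/3 = -485/3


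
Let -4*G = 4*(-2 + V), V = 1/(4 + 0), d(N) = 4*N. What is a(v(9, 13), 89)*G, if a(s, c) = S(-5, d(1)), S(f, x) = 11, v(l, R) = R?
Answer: 77/4 ≈ 19.250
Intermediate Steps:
V = ¼ (V = 1/4 = ¼ ≈ 0.25000)
G = 7/4 (G = -(-2 + ¼) = -(-7)/4 = -¼*(-7) = 7/4 ≈ 1.7500)
a(s, c) = 11
a(v(9, 13), 89)*G = 11*(7/4) = 77/4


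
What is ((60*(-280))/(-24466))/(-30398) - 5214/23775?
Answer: -323178524846/1473490233475 ≈ -0.21933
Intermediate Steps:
((60*(-280))/(-24466))/(-30398) - 5214/23775 = -16800*(-1/24466)*(-1/30398) - 5214*1/23775 = (8400/12233)*(-1/30398) - 1738/7925 = -4200/185929367 - 1738/7925 = -323178524846/1473490233475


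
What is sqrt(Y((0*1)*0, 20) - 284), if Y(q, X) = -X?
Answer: 4*I*sqrt(19) ≈ 17.436*I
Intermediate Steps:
sqrt(Y((0*1)*0, 20) - 284) = sqrt(-1*20 - 284) = sqrt(-20 - 284) = sqrt(-304) = 4*I*sqrt(19)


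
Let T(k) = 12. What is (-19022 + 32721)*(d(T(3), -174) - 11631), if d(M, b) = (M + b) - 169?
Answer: -163867438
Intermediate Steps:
d(M, b) = -169 + M + b
(-19022 + 32721)*(d(T(3), -174) - 11631) = (-19022 + 32721)*((-169 + 12 - 174) - 11631) = 13699*(-331 - 11631) = 13699*(-11962) = -163867438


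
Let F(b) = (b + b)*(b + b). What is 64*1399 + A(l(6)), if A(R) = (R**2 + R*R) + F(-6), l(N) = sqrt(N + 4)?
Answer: 89700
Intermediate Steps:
l(N) = sqrt(4 + N)
F(b) = 4*b**2 (F(b) = (2*b)*(2*b) = 4*b**2)
A(R) = 144 + 2*R**2 (A(R) = (R**2 + R*R) + 4*(-6)**2 = (R**2 + R**2) + 4*36 = 2*R**2 + 144 = 144 + 2*R**2)
64*1399 + A(l(6)) = 64*1399 + (144 + 2*(sqrt(4 + 6))**2) = 89536 + (144 + 2*(sqrt(10))**2) = 89536 + (144 + 2*10) = 89536 + (144 + 20) = 89536 + 164 = 89700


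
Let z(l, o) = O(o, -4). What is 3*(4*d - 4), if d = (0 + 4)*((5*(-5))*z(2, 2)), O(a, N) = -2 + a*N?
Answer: 11988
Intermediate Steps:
O(a, N) = -2 + N*a
z(l, o) = -2 - 4*o
d = 1000 (d = (0 + 4)*((5*(-5))*(-2 - 4*2)) = 4*(-25*(-2 - 8)) = 4*(-25*(-10)) = 4*250 = 1000)
3*(4*d - 4) = 3*(4*1000 - 4) = 3*(4000 - 4) = 3*3996 = 11988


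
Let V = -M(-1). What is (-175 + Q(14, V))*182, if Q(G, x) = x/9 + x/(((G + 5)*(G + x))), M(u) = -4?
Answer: -1810718/57 ≈ -31767.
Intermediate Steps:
V = 4 (V = -1*(-4) = 4)
Q(G, x) = x/9 + x/((5 + G)*(G + x)) (Q(G, x) = x*(1/9) + x/(((5 + G)*(G + x))) = x/9 + x*(1/((5 + G)*(G + x))) = x/9 + x/((5 + G)*(G + x)))
(-175 + Q(14, V))*182 = (-175 + (1/9)*4*(9 + 14**2 + 5*14 + 5*4 + 14*4)/(14**2 + 5*14 + 5*4 + 14*4))*182 = (-175 + (1/9)*4*(9 + 196 + 70 + 20 + 56)/(196 + 70 + 20 + 56))*182 = (-175 + (1/9)*4*351/342)*182 = (-175 + (1/9)*4*(1/342)*351)*182 = (-175 + 26/57)*182 = -9949/57*182 = -1810718/57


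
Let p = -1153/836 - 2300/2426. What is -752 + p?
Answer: -764939125/1014068 ≈ -754.33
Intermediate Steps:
p = -2359989/1014068 (p = -1153*1/836 - 2300*1/2426 = -1153/836 - 1150/1213 = -2359989/1014068 ≈ -2.3272)
-752 + p = -752 - 2359989/1014068 = -764939125/1014068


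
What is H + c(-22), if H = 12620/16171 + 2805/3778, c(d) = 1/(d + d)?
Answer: 2016289311/1344068836 ≈ 1.5001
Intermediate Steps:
c(d) = 1/(2*d)
H = 93038015/61094038 (H = 12620*(1/16171) + 2805*(1/3778) = 12620/16171 + 2805/3778 = 93038015/61094038 ≈ 1.5229)
H + c(-22) = 93038015/61094038 + (½)/(-22) = 93038015/61094038 + (½)*(-1/22) = 93038015/61094038 - 1/44 = 2016289311/1344068836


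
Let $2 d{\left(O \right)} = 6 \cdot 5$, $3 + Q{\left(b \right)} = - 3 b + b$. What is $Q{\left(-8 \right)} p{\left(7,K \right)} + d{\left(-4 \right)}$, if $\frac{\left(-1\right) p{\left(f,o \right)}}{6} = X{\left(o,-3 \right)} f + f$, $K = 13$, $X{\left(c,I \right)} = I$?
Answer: $1107$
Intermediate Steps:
$p{\left(f,o \right)} = 12 f$ ($p{\left(f,o \right)} = - 6 \left(- 3 f + f\right) = - 6 \left(- 2 f\right) = 12 f$)
$Q{\left(b \right)} = -3 - 2 b$ ($Q{\left(b \right)} = -3 + \left(- 3 b + b\right) = -3 - 2 b$)
$d{\left(O \right)} = 15$ ($d{\left(O \right)} = \frac{6 \cdot 5}{2} = \frac{1}{2} \cdot 30 = 15$)
$Q{\left(-8 \right)} p{\left(7,K \right)} + d{\left(-4 \right)} = \left(-3 - -16\right) 12 \cdot 7 + 15 = \left(-3 + 16\right) 84 + 15 = 13 \cdot 84 + 15 = 1092 + 15 = 1107$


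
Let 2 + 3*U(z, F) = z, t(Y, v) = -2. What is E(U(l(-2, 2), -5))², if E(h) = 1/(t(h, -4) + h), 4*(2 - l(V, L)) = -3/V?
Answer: 64/289 ≈ 0.22145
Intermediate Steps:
l(V, L) = 2 + 3/(4*V) (l(V, L) = 2 - (-3)/(4*V) = 2 + 3/(4*V))
U(z, F) = -⅔ + z/3
E(h) = 1/(-2 + h)
E(U(l(-2, 2), -5))² = (1/(-2 + (-⅔ + (2 + (¾)/(-2))/3)))² = (1/(-2 + (-⅔ + (2 + (¾)*(-½))/3)))² = (1/(-2 + (-⅔ + (2 - 3/8)/3)))² = (1/(-2 + (-⅔ + (⅓)*(13/8))))² = (1/(-2 + (-⅔ + 13/24)))² = (1/(-2 - ⅛))² = (1/(-17/8))² = (-8/17)² = 64/289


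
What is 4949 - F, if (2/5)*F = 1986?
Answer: -16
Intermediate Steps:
F = 4965 (F = (5/2)*1986 = 4965)
4949 - F = 4949 - 1*4965 = 4949 - 4965 = -16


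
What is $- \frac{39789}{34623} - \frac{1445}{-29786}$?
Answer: $- \frac{126124991}{114586742} \approx -1.1007$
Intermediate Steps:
$- \frac{39789}{34623} - \frac{1445}{-29786} = \left(-39789\right) \frac{1}{34623} - - \frac{1445}{29786} = - \frac{4421}{3847} + \frac{1445}{29786} = - \frac{126124991}{114586742}$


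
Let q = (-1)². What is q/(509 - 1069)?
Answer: -1/560 ≈ -0.0017857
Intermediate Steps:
q = 1
q/(509 - 1069) = 1/(509 - 1069) = 1/(-560) = -1/560*1 = -1/560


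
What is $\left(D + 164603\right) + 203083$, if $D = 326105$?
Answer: $693791$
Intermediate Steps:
$\left(D + 164603\right) + 203083 = \left(326105 + 164603\right) + 203083 = 490708 + 203083 = 693791$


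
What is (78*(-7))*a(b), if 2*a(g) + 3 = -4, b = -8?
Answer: 1911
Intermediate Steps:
a(g) = -7/2 (a(g) = -3/2 + (½)*(-4) = -3/2 - 2 = -7/2)
(78*(-7))*a(b) = (78*(-7))*(-7/2) = -546*(-7/2) = 1911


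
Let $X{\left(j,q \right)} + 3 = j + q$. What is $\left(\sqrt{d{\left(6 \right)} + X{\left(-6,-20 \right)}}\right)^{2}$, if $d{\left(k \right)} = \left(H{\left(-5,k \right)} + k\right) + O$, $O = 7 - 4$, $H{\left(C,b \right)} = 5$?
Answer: $-15$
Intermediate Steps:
$O = 3$ ($O = 7 - 4 = 3$)
$X{\left(j,q \right)} = -3 + j + q$ ($X{\left(j,q \right)} = -3 + \left(j + q\right) = -3 + j + q$)
$d{\left(k \right)} = 8 + k$ ($d{\left(k \right)} = \left(5 + k\right) + 3 = 8 + k$)
$\left(\sqrt{d{\left(6 \right)} + X{\left(-6,-20 \right)}}\right)^{2} = \left(\sqrt{\left(8 + 6\right) - 29}\right)^{2} = \left(\sqrt{14 - 29}\right)^{2} = \left(\sqrt{-15}\right)^{2} = \left(i \sqrt{15}\right)^{2} = -15$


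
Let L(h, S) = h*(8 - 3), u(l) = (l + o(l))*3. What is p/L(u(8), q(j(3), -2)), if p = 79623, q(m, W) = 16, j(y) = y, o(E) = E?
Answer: 26541/80 ≈ 331.76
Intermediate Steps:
u(l) = 6*l (u(l) = (l + l)*3 = (2*l)*3 = 6*l)
L(h, S) = 5*h (L(h, S) = h*5 = 5*h)
p/L(u(8), q(j(3), -2)) = 79623/((5*(6*8))) = 79623/((5*48)) = 79623/240 = 79623*(1/240) = 26541/80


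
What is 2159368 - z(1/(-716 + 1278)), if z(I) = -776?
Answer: 2160144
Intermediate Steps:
2159368 - z(1/(-716 + 1278)) = 2159368 - 1*(-776) = 2159368 + 776 = 2160144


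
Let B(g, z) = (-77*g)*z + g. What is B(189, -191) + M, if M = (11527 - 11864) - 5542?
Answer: 2773933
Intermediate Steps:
B(g, z) = g - 77*g*z (B(g, z) = -77*g*z + g = g - 77*g*z)
M = -5879 (M = -337 - 5542 = -5879)
B(189, -191) + M = 189*(1 - 77*(-191)) - 5879 = 189*(1 + 14707) - 5879 = 189*14708 - 5879 = 2779812 - 5879 = 2773933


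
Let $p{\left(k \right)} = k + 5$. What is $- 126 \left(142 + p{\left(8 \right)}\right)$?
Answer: $-19530$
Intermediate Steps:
$p{\left(k \right)} = 5 + k$
$- 126 \left(142 + p{\left(8 \right)}\right) = - 126 \left(142 + \left(5 + 8\right)\right) = - 126 \left(142 + 13\right) = \left(-126\right) 155 = -19530$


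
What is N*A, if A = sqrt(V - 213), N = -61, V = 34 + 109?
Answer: -61*I*sqrt(70) ≈ -510.36*I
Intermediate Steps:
V = 143
A = I*sqrt(70) (A = sqrt(143 - 213) = sqrt(-70) = I*sqrt(70) ≈ 8.3666*I)
N*A = -61*I*sqrt(70)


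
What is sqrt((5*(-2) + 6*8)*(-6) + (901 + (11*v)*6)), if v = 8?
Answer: sqrt(1201) ≈ 34.655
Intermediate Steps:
sqrt((5*(-2) + 6*8)*(-6) + (901 + (11*v)*6)) = sqrt((5*(-2) + 6*8)*(-6) + (901 + (11*8)*6)) = sqrt((-10 + 48)*(-6) + (901 + 88*6)) = sqrt(38*(-6) + (901 + 528)) = sqrt(-228 + 1429) = sqrt(1201)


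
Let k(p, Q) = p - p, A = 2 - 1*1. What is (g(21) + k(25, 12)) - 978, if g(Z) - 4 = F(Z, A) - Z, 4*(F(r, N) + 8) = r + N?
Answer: -1995/2 ≈ -997.50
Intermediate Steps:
A = 1 (A = 2 - 1 = 1)
F(r, N) = -8 + N/4 + r/4 (F(r, N) = -8 + (r + N)/4 = -8 + (N + r)/4 = -8 + (N/4 + r/4) = -8 + N/4 + r/4)
k(p, Q) = 0
g(Z) = -15/4 - 3*Z/4 (g(Z) = 4 + ((-8 + (¼)*1 + Z/4) - Z) = 4 + ((-8 + ¼ + Z/4) - Z) = 4 + ((-31/4 + Z/4) - Z) = 4 + (-31/4 - 3*Z/4) = -15/4 - 3*Z/4)
(g(21) + k(25, 12)) - 978 = ((-15/4 - ¾*21) + 0) - 978 = ((-15/4 - 63/4) + 0) - 978 = (-39/2 + 0) - 978 = -39/2 - 978 = -1995/2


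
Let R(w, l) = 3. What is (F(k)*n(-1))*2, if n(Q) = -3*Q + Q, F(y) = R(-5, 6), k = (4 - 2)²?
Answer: 12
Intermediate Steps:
k = 4 (k = 2² = 4)
F(y) = 3
n(Q) = -2*Q
(F(k)*n(-1))*2 = (3*(-2*(-1)))*2 = (3*2)*2 = 6*2 = 12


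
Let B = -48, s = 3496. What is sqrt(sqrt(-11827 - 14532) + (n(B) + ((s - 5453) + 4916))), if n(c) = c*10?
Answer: sqrt(2479 + I*sqrt(26359)) ≈ 49.816 + 1.6295*I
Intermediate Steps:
n(c) = 10*c
sqrt(sqrt(-11827 - 14532) + (n(B) + ((s - 5453) + 4916))) = sqrt(sqrt(-11827 - 14532) + (10*(-48) + ((3496 - 5453) + 4916))) = sqrt(sqrt(-26359) + (-480 + (-1957 + 4916))) = sqrt(I*sqrt(26359) + (-480 + 2959)) = sqrt(I*sqrt(26359) + 2479) = sqrt(2479 + I*sqrt(26359))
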